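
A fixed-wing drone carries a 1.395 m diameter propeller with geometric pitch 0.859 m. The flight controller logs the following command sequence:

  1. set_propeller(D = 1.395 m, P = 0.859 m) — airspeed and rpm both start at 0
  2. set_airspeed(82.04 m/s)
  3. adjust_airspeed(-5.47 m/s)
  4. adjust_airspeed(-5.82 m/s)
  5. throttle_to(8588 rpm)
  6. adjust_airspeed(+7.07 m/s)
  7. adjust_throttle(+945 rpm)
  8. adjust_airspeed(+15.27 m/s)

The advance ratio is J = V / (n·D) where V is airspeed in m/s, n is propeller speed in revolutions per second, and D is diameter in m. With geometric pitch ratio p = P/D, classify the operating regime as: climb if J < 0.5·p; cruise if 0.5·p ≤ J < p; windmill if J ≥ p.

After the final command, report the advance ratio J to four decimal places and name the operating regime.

J = 0.4200, regime = cruise

set_propeller: D = 1.395 m, P = 0.859 m (p = P/D = 0.615771); state ← (V=0, rpm=0)
set_airspeed(82.04): V ← 82.04 m/s
adjust_airspeed(-5.47): V ← 82.04 -5.47 = 76.57 m/s
adjust_airspeed(-5.82): V ← 76.57 -5.82 = 70.75 m/s
throttle_to(8588): rpm ← 8588
adjust_airspeed(+7.07): V ← 70.75 +7.07 = 77.82 m/s
adjust_throttle(+945): rpm ← 8588 +945 = 9533
adjust_airspeed(+15.27): V ← 77.82 +15.27 = 93.09 m/s
final state: V = 93.09 m/s, rpm = 9533 → n = rpm/60 = 158.883333 rev/s
J = V / (n·D) = 93.09 / (158.883333 × 1.395) = 0.420001
regime bands: climb J<0.3079 | cruise [0.3079, 0.6158) | windmill J≥0.6158
J = 0.4200 → cruise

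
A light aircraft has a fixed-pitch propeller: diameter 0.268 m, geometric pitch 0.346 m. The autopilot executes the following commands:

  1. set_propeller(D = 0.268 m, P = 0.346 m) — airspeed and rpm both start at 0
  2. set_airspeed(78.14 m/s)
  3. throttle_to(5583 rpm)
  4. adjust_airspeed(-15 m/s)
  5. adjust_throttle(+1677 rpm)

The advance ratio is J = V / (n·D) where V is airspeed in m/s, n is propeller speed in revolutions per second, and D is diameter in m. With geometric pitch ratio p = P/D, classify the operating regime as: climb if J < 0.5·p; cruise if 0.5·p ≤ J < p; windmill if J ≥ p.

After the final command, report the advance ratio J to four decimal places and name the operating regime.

J = 1.9471, regime = windmill

set_propeller: D = 0.268 m, P = 0.346 m (p = P/D = 1.291045); state ← (V=0, rpm=0)
set_airspeed(78.14): V ← 78.14 m/s
throttle_to(5583): rpm ← 5583
adjust_airspeed(-15): V ← 78.14 -15 = 63.14 m/s
adjust_throttle(+1677): rpm ← 5583 +1677 = 7260
final state: V = 63.14 m/s, rpm = 7260 → n = rpm/60 = 121.000000 rev/s
J = V / (n·D) = 63.14 / (121.000000 × 0.268) = 1.947083
regime bands: climb J<0.6455 | cruise [0.6455, 1.2910) | windmill J≥1.2910
J = 1.9471 → windmill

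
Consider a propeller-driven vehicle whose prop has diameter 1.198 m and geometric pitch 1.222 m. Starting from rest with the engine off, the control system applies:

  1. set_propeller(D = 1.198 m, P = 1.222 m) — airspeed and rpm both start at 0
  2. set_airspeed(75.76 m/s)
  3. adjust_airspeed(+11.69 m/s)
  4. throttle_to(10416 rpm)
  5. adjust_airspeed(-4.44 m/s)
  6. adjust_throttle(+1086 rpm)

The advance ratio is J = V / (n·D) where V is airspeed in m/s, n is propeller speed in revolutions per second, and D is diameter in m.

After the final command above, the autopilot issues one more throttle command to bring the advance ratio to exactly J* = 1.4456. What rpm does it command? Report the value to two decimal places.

rpm = 2875.92

set_propeller: D = 1.198 m, P = 1.222 m (p = P/D = 1.020033); state ← (V=0, rpm=0)
set_airspeed(75.76): V ← 75.76 m/s
adjust_airspeed(+11.69): V ← 75.76 +11.69 = 87.45 m/s
throttle_to(10416): rpm ← 10416
adjust_airspeed(-4.44): V ← 87.45 -4.44 = 83.01 m/s
adjust_throttle(+1086): rpm ← 10416 +1086 = 11502
final state: V = 83.01 m/s, rpm = 11502 → n = rpm/60 = 191.700000 rev/s
target J* = 1.4456; solve J* = V/(n·D) for n: n = V/(J*·D) = 83.01/(1.4456 × 1.198) = 47.931990 rev/s
rpm = 60·n = 2875.919375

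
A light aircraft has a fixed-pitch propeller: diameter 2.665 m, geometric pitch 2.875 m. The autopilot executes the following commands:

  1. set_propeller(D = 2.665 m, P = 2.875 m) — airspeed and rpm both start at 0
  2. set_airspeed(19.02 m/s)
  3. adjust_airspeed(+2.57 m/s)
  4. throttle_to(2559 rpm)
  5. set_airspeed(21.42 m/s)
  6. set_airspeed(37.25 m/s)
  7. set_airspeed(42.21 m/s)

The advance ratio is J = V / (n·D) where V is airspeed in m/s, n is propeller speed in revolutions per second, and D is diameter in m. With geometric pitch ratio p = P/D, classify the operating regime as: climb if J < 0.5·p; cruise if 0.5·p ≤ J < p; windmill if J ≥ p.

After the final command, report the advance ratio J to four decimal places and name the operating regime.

J = 0.3714, regime = climb

set_propeller: D = 2.665 m, P = 2.875 m (p = P/D = 1.078799); state ← (V=0, rpm=0)
set_airspeed(19.02): V ← 19.02 m/s
adjust_airspeed(+2.57): V ← 19.02 +2.57 = 21.59 m/s
throttle_to(2559): rpm ← 2559
set_airspeed(21.42): V ← 21.42 m/s
set_airspeed(37.25): V ← 37.25 m/s
set_airspeed(42.21): V ← 42.21 m/s
final state: V = 42.21 m/s, rpm = 2559 → n = rpm/60 = 42.650000 rev/s
J = V / (n·D) = 42.21 / (42.650000 × 2.665) = 0.371363
regime bands: climb J<0.5394 | cruise [0.5394, 1.0788) | windmill J≥1.0788
J = 0.3714 → climb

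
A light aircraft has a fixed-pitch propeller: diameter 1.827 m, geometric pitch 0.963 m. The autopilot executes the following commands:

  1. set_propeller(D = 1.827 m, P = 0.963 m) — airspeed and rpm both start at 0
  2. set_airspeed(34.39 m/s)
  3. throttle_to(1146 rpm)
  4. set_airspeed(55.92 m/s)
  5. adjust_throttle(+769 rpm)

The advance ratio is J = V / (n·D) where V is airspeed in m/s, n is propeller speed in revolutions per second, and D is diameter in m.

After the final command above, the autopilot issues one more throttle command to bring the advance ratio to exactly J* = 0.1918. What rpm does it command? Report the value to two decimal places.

set_propeller: D = 1.827 m, P = 0.963 m (p = P/D = 0.527094); state ← (V=0, rpm=0)
set_airspeed(34.39): V ← 34.39 m/s
throttle_to(1146): rpm ← 1146
set_airspeed(55.92): V ← 55.92 m/s
adjust_throttle(+769): rpm ← 1146 +769 = 1915
final state: V = 55.92 m/s, rpm = 1915 → n = rpm/60 = 31.916667 rev/s
target J* = 0.1918; solve J* = V/(n·D) for n: n = V/(J*·D) = 55.92/(0.1918 × 1.827) = 159.580570 rev/s
rpm = 60·n = 9574.834213

rpm = 9574.83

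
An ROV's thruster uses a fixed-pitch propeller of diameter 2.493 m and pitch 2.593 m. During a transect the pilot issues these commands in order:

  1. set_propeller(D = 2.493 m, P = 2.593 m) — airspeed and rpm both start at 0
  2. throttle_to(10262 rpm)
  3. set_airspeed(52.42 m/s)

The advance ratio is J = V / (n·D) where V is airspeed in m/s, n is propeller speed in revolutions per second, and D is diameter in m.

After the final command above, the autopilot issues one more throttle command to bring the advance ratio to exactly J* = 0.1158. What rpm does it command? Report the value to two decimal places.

set_propeller: D = 2.493 m, P = 2.593 m (p = P/D = 1.040112); state ← (V=0, rpm=0)
throttle_to(10262): rpm ← 10262
set_airspeed(52.42): V ← 52.42 m/s
final state: V = 52.42 m/s, rpm = 10262 → n = rpm/60 = 171.033333 rev/s
target J* = 0.1158; solve J* = V/(n·D) for n: n = V/(J*·D) = 52.42/(0.1158 × 2.493) = 181.579234 rev/s
rpm = 60·n = 10894.754016

rpm = 10894.75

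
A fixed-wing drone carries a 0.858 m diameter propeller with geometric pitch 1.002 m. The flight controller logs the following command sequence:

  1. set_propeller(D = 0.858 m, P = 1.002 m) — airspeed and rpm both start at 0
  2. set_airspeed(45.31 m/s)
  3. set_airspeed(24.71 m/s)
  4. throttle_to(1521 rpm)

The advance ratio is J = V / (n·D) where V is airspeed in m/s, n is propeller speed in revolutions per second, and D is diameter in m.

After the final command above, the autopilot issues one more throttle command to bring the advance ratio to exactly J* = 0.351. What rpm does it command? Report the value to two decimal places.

rpm = 4923.00

set_propeller: D = 0.858 m, P = 1.002 m (p = P/D = 1.167832); state ← (V=0, rpm=0)
set_airspeed(45.31): V ← 45.31 m/s
set_airspeed(24.71): V ← 24.71 m/s
throttle_to(1521): rpm ← 1521
final state: V = 24.71 m/s, rpm = 1521 → n = rpm/60 = 25.350000 rev/s
target J* = 0.351; solve J* = V/(n·D) for n: n = V/(J*·D) = 24.71/(0.351 × 0.858) = 82.049954 rev/s
rpm = 60·n = 4922.997231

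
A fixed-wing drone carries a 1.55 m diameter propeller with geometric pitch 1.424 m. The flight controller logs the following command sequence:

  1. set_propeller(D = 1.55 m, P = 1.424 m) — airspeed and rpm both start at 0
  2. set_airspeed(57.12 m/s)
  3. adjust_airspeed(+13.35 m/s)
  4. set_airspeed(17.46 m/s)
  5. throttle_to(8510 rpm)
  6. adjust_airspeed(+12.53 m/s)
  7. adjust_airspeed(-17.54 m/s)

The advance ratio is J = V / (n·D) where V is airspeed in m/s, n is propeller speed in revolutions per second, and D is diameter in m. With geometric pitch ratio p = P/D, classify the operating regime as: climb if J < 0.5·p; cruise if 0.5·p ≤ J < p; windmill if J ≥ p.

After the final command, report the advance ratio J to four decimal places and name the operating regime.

set_propeller: D = 1.55 m, P = 1.424 m (p = P/D = 0.918710); state ← (V=0, rpm=0)
set_airspeed(57.12): V ← 57.12 m/s
adjust_airspeed(+13.35): V ← 57.12 +13.35 = 70.47 m/s
set_airspeed(17.46): V ← 17.46 m/s
throttle_to(8510): rpm ← 8510
adjust_airspeed(+12.53): V ← 17.46 +12.53 = 29.99 m/s
adjust_airspeed(-17.54): V ← 29.99 -17.54 = 12.45 m/s
final state: V = 12.45 m/s, rpm = 8510 → n = rpm/60 = 141.833333 rev/s
J = V / (n·D) = 12.45 / (141.833333 × 1.55) = 0.056632
regime bands: climb J<0.4594 | cruise [0.4594, 0.9187) | windmill J≥0.9187
J = 0.0566 → climb

J = 0.0566, regime = climb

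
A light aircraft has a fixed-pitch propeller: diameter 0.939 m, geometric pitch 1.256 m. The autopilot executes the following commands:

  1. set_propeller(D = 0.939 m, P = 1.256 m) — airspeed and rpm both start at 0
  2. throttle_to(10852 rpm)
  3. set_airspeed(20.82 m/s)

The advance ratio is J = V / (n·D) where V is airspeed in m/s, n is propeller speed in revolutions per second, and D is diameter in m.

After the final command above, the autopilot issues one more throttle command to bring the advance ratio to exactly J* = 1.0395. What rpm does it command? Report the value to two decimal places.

set_propeller: D = 0.939 m, P = 1.256 m (p = P/D = 1.337593); state ← (V=0, rpm=0)
throttle_to(10852): rpm ← 10852
set_airspeed(20.82): V ← 20.82 m/s
final state: V = 20.82 m/s, rpm = 10852 → n = rpm/60 = 180.866667 rev/s
target J* = 1.0395; solve J* = V/(n·D) for n: n = V/(J*·D) = 20.82/(1.0395 × 0.939) = 21.329989 rev/s
rpm = 60·n = 1279.799363

rpm = 1279.80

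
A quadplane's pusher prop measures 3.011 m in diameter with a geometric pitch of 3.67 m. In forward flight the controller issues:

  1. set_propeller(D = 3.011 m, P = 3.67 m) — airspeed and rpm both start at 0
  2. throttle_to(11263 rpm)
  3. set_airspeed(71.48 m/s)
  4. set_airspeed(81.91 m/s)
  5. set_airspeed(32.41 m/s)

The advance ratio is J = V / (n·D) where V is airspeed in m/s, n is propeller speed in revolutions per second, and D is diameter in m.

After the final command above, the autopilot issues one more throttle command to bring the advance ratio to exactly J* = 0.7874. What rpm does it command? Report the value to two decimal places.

rpm = 820.21

set_propeller: D = 3.011 m, P = 3.67 m (p = P/D = 1.218864); state ← (V=0, rpm=0)
throttle_to(11263): rpm ← 11263
set_airspeed(71.48): V ← 71.48 m/s
set_airspeed(81.91): V ← 81.91 m/s
set_airspeed(32.41): V ← 32.41 m/s
final state: V = 32.41 m/s, rpm = 11263 → n = rpm/60 = 187.716667 rev/s
target J* = 0.7874; solve J* = V/(n·D) for n: n = V/(J*·D) = 32.41/(0.7874 × 3.011) = 13.670137 rev/s
rpm = 60·n = 820.208216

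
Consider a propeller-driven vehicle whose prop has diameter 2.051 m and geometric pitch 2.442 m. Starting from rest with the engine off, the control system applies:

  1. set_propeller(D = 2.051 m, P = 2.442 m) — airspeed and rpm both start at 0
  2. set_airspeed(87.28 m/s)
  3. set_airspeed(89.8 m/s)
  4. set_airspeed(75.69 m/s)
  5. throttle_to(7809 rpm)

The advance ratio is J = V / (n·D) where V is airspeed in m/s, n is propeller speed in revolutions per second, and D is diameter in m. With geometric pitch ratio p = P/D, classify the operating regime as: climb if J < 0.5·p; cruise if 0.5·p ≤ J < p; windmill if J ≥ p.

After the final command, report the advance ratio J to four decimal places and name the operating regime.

set_propeller: D = 2.051 m, P = 2.442 m (p = P/D = 1.190639); state ← (V=0, rpm=0)
set_airspeed(87.28): V ← 87.28 m/s
set_airspeed(89.8): V ← 89.8 m/s
set_airspeed(75.69): V ← 75.69 m/s
throttle_to(7809): rpm ← 7809
final state: V = 75.69 m/s, rpm = 7809 → n = rpm/60 = 130.150000 rev/s
J = V / (n·D) = 75.69 / (130.150000 × 2.051) = 0.283549
regime bands: climb J<0.5953 | cruise [0.5953, 1.1906) | windmill J≥1.1906
J = 0.2835 → climb

J = 0.2835, regime = climb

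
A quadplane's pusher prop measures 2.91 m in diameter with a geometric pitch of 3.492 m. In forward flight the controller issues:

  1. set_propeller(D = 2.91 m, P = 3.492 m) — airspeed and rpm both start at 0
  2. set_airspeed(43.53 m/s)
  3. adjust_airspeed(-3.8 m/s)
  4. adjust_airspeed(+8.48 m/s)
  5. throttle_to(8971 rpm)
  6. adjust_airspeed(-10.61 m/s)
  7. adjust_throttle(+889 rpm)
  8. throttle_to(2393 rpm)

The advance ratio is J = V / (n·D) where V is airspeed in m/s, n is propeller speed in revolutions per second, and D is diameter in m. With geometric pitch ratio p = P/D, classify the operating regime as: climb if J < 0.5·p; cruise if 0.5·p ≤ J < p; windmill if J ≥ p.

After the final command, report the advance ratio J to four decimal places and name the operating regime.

J = 0.3240, regime = climb

set_propeller: D = 2.91 m, P = 3.492 m (p = P/D = 1.200000); state ← (V=0, rpm=0)
set_airspeed(43.53): V ← 43.53 m/s
adjust_airspeed(-3.8): V ← 43.53 -3.8 = 39.73 m/s
adjust_airspeed(+8.48): V ← 39.73 +8.48 = 48.21 m/s
throttle_to(8971): rpm ← 8971
adjust_airspeed(-10.61): V ← 48.21 -10.61 = 37.6 m/s
adjust_throttle(+889): rpm ← 8971 +889 = 9860
throttle_to(2393): rpm ← 2393
final state: V = 37.6 m/s, rpm = 2393 → n = rpm/60 = 39.883333 rev/s
J = V / (n·D) = 37.6 / (39.883333 × 2.91) = 0.323969
regime bands: climb J<0.6000 | cruise [0.6000, 1.2000) | windmill J≥1.2000
J = 0.3240 → climb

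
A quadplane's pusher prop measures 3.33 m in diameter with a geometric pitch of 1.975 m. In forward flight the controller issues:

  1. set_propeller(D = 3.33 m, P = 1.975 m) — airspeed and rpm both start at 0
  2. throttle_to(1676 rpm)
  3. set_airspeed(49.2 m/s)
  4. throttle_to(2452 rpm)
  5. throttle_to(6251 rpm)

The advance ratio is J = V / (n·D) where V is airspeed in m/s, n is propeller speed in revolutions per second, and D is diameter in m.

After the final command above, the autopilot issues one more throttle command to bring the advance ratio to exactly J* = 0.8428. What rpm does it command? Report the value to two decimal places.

set_propeller: D = 3.33 m, P = 1.975 m (p = P/D = 0.593093); state ← (V=0, rpm=0)
throttle_to(1676): rpm ← 1676
set_airspeed(49.2): V ← 49.2 m/s
throttle_to(2452): rpm ← 2452
throttle_to(6251): rpm ← 6251
final state: V = 49.2 m/s, rpm = 6251 → n = rpm/60 = 104.183333 rev/s
target J* = 0.8428; solve J* = V/(n·D) for n: n = V/(J*·D) = 49.2/(0.8428 × 3.33) = 17.530582 rev/s
rpm = 60·n = 1051.834939

rpm = 1051.83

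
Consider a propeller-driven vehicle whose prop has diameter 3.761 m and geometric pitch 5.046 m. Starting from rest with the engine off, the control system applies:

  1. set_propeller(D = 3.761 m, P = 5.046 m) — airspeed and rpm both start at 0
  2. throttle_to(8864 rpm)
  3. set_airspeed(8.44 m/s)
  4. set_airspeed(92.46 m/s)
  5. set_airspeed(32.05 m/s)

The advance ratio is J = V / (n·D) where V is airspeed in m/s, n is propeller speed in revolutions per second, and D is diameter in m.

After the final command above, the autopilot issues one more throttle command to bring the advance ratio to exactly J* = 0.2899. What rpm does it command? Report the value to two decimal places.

rpm = 1763.71

set_propeller: D = 3.761 m, P = 5.046 m (p = P/D = 1.341664); state ← (V=0, rpm=0)
throttle_to(8864): rpm ← 8864
set_airspeed(8.44): V ← 8.44 m/s
set_airspeed(92.46): V ← 92.46 m/s
set_airspeed(32.05): V ← 32.05 m/s
final state: V = 32.05 m/s, rpm = 8864 → n = rpm/60 = 147.733333 rev/s
target J* = 0.2899; solve J* = V/(n·D) for n: n = V/(J*·D) = 32.05/(0.2899 × 3.761) = 29.395204 rev/s
rpm = 60·n = 1763.712267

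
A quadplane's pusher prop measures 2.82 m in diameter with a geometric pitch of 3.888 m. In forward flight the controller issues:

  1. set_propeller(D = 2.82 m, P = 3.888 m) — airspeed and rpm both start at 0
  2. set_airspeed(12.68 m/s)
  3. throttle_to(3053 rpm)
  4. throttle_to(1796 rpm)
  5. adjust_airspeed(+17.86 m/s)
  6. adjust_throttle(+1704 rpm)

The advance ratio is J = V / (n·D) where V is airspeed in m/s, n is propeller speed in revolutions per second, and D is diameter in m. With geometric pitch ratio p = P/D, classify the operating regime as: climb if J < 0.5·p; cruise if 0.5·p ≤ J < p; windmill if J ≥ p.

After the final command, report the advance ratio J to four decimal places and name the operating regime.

set_propeller: D = 2.82 m, P = 3.888 m (p = P/D = 1.378723); state ← (V=0, rpm=0)
set_airspeed(12.68): V ← 12.68 m/s
throttle_to(3053): rpm ← 3053
throttle_to(1796): rpm ← 1796
adjust_airspeed(+17.86): V ← 12.68 +17.86 = 30.54 m/s
adjust_throttle(+1704): rpm ← 1796 +1704 = 3500
final state: V = 30.54 m/s, rpm = 3500 → n = rpm/60 = 58.333333 rev/s
J = V / (n·D) = 30.54 / (58.333333 × 2.82) = 0.185653
regime bands: climb J<0.6894 | cruise [0.6894, 1.3787) | windmill J≥1.3787
J = 0.1857 → climb

J = 0.1857, regime = climb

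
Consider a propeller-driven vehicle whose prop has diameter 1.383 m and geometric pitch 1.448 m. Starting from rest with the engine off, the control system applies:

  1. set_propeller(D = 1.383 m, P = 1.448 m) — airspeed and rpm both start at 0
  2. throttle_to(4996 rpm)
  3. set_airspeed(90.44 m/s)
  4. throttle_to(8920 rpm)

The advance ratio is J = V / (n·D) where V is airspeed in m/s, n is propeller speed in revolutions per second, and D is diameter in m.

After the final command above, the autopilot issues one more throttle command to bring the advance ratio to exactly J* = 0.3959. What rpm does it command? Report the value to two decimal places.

set_propeller: D = 1.383 m, P = 1.448 m (p = P/D = 1.046999); state ← (V=0, rpm=0)
throttle_to(4996): rpm ← 4996
set_airspeed(90.44): V ← 90.44 m/s
throttle_to(8920): rpm ← 8920
final state: V = 90.44 m/s, rpm = 8920 → n = rpm/60 = 148.666667 rev/s
target J* = 0.3959; solve J* = V/(n·D) for n: n = V/(J*·D) = 90.44/(0.3959 × 1.383) = 165.178254 rev/s
rpm = 60·n = 9910.695255

rpm = 9910.70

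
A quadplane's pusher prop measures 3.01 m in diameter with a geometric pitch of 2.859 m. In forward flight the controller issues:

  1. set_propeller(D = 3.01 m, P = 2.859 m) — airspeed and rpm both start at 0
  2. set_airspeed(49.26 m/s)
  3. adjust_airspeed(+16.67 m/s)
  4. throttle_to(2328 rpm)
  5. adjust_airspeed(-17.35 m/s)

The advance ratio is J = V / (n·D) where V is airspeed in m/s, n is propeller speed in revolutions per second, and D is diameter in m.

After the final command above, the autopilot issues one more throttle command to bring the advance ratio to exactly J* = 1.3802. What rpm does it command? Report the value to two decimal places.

rpm = 701.62

set_propeller: D = 3.01 m, P = 2.859 m (p = P/D = 0.949834); state ← (V=0, rpm=0)
set_airspeed(49.26): V ← 49.26 m/s
adjust_airspeed(+16.67): V ← 49.26 +16.67 = 65.93 m/s
throttle_to(2328): rpm ← 2328
adjust_airspeed(-17.35): V ← 65.93 -17.35 = 48.58 m/s
final state: V = 48.58 m/s, rpm = 2328 → n = rpm/60 = 38.800000 rev/s
target J* = 1.3802; solve J* = V/(n·D) for n: n = V/(J*·D) = 48.58/(1.3802 × 3.01) = 11.693620 rev/s
rpm = 60·n = 701.617224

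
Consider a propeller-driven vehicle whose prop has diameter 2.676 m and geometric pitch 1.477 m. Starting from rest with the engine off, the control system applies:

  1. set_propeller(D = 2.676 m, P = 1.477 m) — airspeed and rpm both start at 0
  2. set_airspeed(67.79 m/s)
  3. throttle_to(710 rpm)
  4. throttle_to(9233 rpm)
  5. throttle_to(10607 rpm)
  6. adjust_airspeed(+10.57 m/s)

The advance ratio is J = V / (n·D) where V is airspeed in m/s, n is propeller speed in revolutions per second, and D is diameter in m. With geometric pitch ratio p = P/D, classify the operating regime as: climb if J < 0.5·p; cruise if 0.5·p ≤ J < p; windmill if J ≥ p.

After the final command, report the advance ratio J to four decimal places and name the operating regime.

set_propeller: D = 2.676 m, P = 1.477 m (p = P/D = 0.551943); state ← (V=0, rpm=0)
set_airspeed(67.79): V ← 67.79 m/s
throttle_to(710): rpm ← 710
throttle_to(9233): rpm ← 9233
throttle_to(10607): rpm ← 10607
adjust_airspeed(+10.57): V ← 67.79 +10.57 = 78.36 m/s
final state: V = 78.36 m/s, rpm = 10607 → n = rpm/60 = 176.783333 rev/s
J = V / (n·D) = 78.36 / (176.783333 × 2.676) = 0.165641
regime bands: climb J<0.2760 | cruise [0.2760, 0.5519) | windmill J≥0.5519
J = 0.1656 → climb

J = 0.1656, regime = climb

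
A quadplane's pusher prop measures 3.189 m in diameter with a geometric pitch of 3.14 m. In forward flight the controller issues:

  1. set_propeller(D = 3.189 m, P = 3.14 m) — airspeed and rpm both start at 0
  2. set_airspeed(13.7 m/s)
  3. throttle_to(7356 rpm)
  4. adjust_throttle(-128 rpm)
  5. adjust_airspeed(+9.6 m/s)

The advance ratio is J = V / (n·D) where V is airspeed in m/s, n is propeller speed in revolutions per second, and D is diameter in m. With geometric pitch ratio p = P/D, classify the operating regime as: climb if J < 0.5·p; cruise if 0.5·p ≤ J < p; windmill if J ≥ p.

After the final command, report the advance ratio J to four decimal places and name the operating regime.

J = 0.0607, regime = climb

set_propeller: D = 3.189 m, P = 3.14 m (p = P/D = 0.984635); state ← (V=0, rpm=0)
set_airspeed(13.7): V ← 13.7 m/s
throttle_to(7356): rpm ← 7356
adjust_throttle(-128): rpm ← 7356 -128 = 7228
adjust_airspeed(+9.6): V ← 13.7 +9.6 = 23.3 m/s
final state: V = 23.3 m/s, rpm = 7228 → n = rpm/60 = 120.466667 rev/s
J = V / (n·D) = 23.3 / (120.466667 × 3.189) = 0.060651
regime bands: climb J<0.4923 | cruise [0.4923, 0.9846) | windmill J≥0.9846
J = 0.0607 → climb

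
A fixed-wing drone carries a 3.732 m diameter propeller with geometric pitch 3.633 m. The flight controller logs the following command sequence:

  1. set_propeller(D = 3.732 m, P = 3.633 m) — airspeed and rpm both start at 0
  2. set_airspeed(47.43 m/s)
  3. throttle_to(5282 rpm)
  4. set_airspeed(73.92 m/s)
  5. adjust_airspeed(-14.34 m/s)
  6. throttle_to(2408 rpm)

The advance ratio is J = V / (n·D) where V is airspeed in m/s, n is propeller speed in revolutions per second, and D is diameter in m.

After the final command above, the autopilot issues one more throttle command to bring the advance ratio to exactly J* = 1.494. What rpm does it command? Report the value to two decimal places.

set_propeller: D = 3.732 m, P = 3.633 m (p = P/D = 0.973473); state ← (V=0, rpm=0)
set_airspeed(47.43): V ← 47.43 m/s
throttle_to(5282): rpm ← 5282
set_airspeed(73.92): V ← 73.92 m/s
adjust_airspeed(-14.34): V ← 73.92 -14.34 = 59.58 m/s
throttle_to(2408): rpm ← 2408
final state: V = 59.58 m/s, rpm = 2408 → n = rpm/60 = 40.133333 rev/s
target J* = 1.494; solve J* = V/(n·D) for n: n = V/(J*·D) = 59.58/(1.494 × 3.732) = 10.685830 rev/s
rpm = 60·n = 641.149808

rpm = 641.15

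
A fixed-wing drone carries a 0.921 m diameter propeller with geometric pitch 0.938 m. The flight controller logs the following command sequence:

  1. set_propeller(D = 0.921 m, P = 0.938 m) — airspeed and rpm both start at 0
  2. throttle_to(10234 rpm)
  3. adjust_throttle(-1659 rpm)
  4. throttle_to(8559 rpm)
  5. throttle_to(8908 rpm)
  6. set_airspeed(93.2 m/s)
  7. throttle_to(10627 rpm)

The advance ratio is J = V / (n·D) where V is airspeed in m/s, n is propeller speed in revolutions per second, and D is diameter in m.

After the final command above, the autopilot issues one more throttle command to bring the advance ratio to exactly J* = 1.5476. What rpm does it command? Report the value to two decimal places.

set_propeller: D = 0.921 m, P = 0.938 m (p = P/D = 1.018458); state ← (V=0, rpm=0)
throttle_to(10234): rpm ← 10234
adjust_throttle(-1659): rpm ← 10234 -1659 = 8575
throttle_to(8559): rpm ← 8559
throttle_to(8908): rpm ← 8908
set_airspeed(93.2): V ← 93.2 m/s
throttle_to(10627): rpm ← 10627
final state: V = 93.2 m/s, rpm = 10627 → n = rpm/60 = 177.116667 rev/s
target J* = 1.5476; solve J* = V/(n·D) for n: n = V/(J*·D) = 93.2/(1.5476 × 0.921) = 65.387926 rev/s
rpm = 60·n = 3923.275548

rpm = 3923.28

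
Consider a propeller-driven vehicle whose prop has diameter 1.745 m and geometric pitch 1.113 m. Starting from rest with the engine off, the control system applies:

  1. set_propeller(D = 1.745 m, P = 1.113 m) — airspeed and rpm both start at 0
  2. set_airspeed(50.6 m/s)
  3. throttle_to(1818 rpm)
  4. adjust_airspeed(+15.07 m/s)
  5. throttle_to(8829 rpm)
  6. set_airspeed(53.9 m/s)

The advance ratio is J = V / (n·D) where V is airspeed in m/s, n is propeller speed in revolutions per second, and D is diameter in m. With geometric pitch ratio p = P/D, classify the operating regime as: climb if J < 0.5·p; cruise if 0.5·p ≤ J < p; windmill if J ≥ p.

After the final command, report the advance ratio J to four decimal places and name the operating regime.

J = 0.2099, regime = climb

set_propeller: D = 1.745 m, P = 1.113 m (p = P/D = 0.637822); state ← (V=0, rpm=0)
set_airspeed(50.6): V ← 50.6 m/s
throttle_to(1818): rpm ← 1818
adjust_airspeed(+15.07): V ← 50.6 +15.07 = 65.67 m/s
throttle_to(8829): rpm ← 8829
set_airspeed(53.9): V ← 53.9 m/s
final state: V = 53.9 m/s, rpm = 8829 → n = rpm/60 = 147.150000 rev/s
J = V / (n·D) = 53.9 / (147.150000 × 1.745) = 0.209910
regime bands: climb J<0.3189 | cruise [0.3189, 0.6378) | windmill J≥0.6378
J = 0.2099 → climb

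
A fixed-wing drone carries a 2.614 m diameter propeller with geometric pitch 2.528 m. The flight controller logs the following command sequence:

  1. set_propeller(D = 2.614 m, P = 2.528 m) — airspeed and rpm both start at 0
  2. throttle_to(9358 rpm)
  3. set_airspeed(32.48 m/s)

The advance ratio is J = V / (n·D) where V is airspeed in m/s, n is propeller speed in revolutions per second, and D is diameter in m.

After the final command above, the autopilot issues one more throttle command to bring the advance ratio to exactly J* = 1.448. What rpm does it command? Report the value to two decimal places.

rpm = 514.86

set_propeller: D = 2.614 m, P = 2.528 m (p = P/D = 0.967100); state ← (V=0, rpm=0)
throttle_to(9358): rpm ← 9358
set_airspeed(32.48): V ← 32.48 m/s
final state: V = 32.48 m/s, rpm = 9358 → n = rpm/60 = 155.966667 rev/s
target J* = 1.448; solve J* = V/(n·D) for n: n = V/(J*·D) = 32.48/(1.448 × 2.614) = 8.581079 rev/s
rpm = 60·n = 514.864711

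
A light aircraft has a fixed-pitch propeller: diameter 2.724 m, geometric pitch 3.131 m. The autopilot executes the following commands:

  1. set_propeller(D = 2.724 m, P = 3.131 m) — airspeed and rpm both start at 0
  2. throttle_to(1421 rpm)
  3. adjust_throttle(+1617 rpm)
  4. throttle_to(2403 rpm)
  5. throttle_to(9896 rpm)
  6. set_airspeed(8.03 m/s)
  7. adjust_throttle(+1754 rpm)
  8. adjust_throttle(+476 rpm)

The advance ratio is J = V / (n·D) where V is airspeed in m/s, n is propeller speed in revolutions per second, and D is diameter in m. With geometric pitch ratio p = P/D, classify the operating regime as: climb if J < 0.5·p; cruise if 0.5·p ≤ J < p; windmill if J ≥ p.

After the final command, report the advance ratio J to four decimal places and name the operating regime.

J = 0.0146, regime = climb

set_propeller: D = 2.724 m, P = 3.131 m (p = P/D = 1.149413); state ← (V=0, rpm=0)
throttle_to(1421): rpm ← 1421
adjust_throttle(+1617): rpm ← 1421 +1617 = 3038
throttle_to(2403): rpm ← 2403
throttle_to(9896): rpm ← 9896
set_airspeed(8.03): V ← 8.03 m/s
adjust_throttle(+1754): rpm ← 9896 +1754 = 11650
adjust_throttle(+476): rpm ← 11650 +476 = 12126
final state: V = 8.03 m/s, rpm = 12126 → n = rpm/60 = 202.100000 rev/s
J = V / (n·D) = 8.03 / (202.100000 × 2.724) = 0.014586
regime bands: climb J<0.5747 | cruise [0.5747, 1.1494) | windmill J≥1.1494
J = 0.0146 → climb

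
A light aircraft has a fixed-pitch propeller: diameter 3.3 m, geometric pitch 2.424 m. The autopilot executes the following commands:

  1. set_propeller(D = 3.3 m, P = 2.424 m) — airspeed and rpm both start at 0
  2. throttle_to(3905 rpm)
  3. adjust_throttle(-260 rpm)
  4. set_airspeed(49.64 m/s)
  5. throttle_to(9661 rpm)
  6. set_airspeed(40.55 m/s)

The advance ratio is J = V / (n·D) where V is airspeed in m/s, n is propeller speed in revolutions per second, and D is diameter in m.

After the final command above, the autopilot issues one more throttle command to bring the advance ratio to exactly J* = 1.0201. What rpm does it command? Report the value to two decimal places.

set_propeller: D = 3.3 m, P = 2.424 m (p = P/D = 0.734545); state ← (V=0, rpm=0)
throttle_to(3905): rpm ← 3905
adjust_throttle(-260): rpm ← 3905 -260 = 3645
set_airspeed(49.64): V ← 49.64 m/s
throttle_to(9661): rpm ← 9661
set_airspeed(40.55): V ← 40.55 m/s
final state: V = 40.55 m/s, rpm = 9661 → n = rpm/60 = 161.016667 rev/s
target J* = 1.0201; solve J* = V/(n·D) for n: n = V/(J*·D) = 40.55/(1.0201 × 3.3) = 12.045759 rev/s
rpm = 60·n = 722.745542

rpm = 722.75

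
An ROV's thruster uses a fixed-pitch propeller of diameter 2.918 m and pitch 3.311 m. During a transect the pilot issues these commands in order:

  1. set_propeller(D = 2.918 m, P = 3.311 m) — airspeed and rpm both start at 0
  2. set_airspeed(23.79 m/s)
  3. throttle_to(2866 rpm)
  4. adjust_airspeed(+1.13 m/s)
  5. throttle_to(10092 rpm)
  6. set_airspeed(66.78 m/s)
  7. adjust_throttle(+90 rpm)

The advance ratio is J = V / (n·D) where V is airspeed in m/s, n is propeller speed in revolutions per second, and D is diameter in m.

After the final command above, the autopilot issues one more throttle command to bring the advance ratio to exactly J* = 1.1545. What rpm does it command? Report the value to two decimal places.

rpm = 1189.37

set_propeller: D = 2.918 m, P = 3.311 m (p = P/D = 1.134681); state ← (V=0, rpm=0)
set_airspeed(23.79): V ← 23.79 m/s
throttle_to(2866): rpm ← 2866
adjust_airspeed(+1.13): V ← 23.79 +1.13 = 24.92 m/s
throttle_to(10092): rpm ← 10092
set_airspeed(66.78): V ← 66.78 m/s
adjust_throttle(+90): rpm ← 10092 +90 = 10182
final state: V = 66.78 m/s, rpm = 10182 → n = rpm/60 = 169.700000 rev/s
target J* = 1.1545; solve J* = V/(n·D) for n: n = V/(J*·D) = 66.78/(1.1545 × 2.918) = 19.822900 rev/s
rpm = 60·n = 1189.373999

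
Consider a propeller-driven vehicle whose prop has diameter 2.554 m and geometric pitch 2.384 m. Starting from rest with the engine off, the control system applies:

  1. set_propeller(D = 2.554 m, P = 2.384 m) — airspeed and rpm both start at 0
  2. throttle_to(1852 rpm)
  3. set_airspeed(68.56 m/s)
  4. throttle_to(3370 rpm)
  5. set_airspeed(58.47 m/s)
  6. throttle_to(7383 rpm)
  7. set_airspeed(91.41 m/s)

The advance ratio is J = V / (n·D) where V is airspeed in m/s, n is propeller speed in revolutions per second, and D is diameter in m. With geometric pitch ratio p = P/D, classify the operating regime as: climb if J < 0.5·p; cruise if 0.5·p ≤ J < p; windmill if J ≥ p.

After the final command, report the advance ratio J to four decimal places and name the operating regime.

set_propeller: D = 2.554 m, P = 2.384 m (p = P/D = 0.933438); state ← (V=0, rpm=0)
throttle_to(1852): rpm ← 1852
set_airspeed(68.56): V ← 68.56 m/s
throttle_to(3370): rpm ← 3370
set_airspeed(58.47): V ← 58.47 m/s
throttle_to(7383): rpm ← 7383
set_airspeed(91.41): V ← 91.41 m/s
final state: V = 91.41 m/s, rpm = 7383 → n = rpm/60 = 123.050000 rev/s
J = V / (n·D) = 91.41 / (123.050000 × 2.554) = 0.290865
regime bands: climb J<0.4667 | cruise [0.4667, 0.9334) | windmill J≥0.9334
J = 0.2909 → climb

J = 0.2909, regime = climb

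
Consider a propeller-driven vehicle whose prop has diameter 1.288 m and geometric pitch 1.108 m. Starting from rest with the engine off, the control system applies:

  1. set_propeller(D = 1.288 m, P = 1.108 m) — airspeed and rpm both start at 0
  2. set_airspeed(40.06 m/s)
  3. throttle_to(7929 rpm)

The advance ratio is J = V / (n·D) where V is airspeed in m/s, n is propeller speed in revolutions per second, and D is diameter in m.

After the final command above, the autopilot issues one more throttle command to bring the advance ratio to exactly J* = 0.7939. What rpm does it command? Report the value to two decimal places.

set_propeller: D = 1.288 m, P = 1.108 m (p = P/D = 0.860248); state ← (V=0, rpm=0)
set_airspeed(40.06): V ← 40.06 m/s
throttle_to(7929): rpm ← 7929
final state: V = 40.06 m/s, rpm = 7929 → n = rpm/60 = 132.150000 rev/s
target J* = 0.7939; solve J* = V/(n·D) for n: n = V/(J*·D) = 40.06/(0.7939 × 1.288) = 39.176829 rev/s
rpm = 60·n = 2350.609735

rpm = 2350.61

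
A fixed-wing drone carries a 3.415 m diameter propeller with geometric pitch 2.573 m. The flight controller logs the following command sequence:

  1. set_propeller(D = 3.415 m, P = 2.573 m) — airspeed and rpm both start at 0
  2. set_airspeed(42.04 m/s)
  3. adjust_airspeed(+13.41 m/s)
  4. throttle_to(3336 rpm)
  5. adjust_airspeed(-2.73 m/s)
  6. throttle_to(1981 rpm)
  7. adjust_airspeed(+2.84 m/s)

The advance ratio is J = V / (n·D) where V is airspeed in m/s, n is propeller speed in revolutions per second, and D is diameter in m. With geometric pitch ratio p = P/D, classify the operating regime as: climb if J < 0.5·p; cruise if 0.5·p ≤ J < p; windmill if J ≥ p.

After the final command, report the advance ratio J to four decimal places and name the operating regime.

J = 0.4928, regime = cruise

set_propeller: D = 3.415 m, P = 2.573 m (p = P/D = 0.753441); state ← (V=0, rpm=0)
set_airspeed(42.04): V ← 42.04 m/s
adjust_airspeed(+13.41): V ← 42.04 +13.41 = 55.45 m/s
throttle_to(3336): rpm ← 3336
adjust_airspeed(-2.73): V ← 55.45 -2.73 = 52.72 m/s
throttle_to(1981): rpm ← 1981
adjust_airspeed(+2.84): V ← 52.72 +2.84 = 55.56 m/s
final state: V = 55.56 m/s, rpm = 1981 → n = rpm/60 = 33.016667 rev/s
J = V / (n·D) = 55.56 / (33.016667 × 3.415) = 0.492763
regime bands: climb J<0.3767 | cruise [0.3767, 0.7534) | windmill J≥0.7534
J = 0.4928 → cruise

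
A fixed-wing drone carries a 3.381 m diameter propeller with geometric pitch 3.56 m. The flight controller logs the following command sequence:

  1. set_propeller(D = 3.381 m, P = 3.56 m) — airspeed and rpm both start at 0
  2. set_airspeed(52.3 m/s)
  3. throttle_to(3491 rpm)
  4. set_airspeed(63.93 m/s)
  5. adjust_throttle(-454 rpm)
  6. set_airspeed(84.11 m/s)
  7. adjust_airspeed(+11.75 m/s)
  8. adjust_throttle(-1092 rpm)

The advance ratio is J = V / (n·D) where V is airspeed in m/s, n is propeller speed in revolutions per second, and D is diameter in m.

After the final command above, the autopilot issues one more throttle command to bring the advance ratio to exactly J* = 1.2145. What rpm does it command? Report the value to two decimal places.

rpm = 1400.70

set_propeller: D = 3.381 m, P = 3.56 m (p = P/D = 1.052943); state ← (V=0, rpm=0)
set_airspeed(52.3): V ← 52.3 m/s
throttle_to(3491): rpm ← 3491
set_airspeed(63.93): V ← 63.93 m/s
adjust_throttle(-454): rpm ← 3491 -454 = 3037
set_airspeed(84.11): V ← 84.11 m/s
adjust_airspeed(+11.75): V ← 84.11 +11.75 = 95.86 m/s
adjust_throttle(-1092): rpm ← 3037 -1092 = 1945
final state: V = 95.86 m/s, rpm = 1945 → n = rpm/60 = 32.416667 rev/s
target J* = 1.2145; solve J* = V/(n·D) for n: n = V/(J*·D) = 95.86/(1.2145 × 3.381) = 23.345046 rev/s
rpm = 60·n = 1400.702762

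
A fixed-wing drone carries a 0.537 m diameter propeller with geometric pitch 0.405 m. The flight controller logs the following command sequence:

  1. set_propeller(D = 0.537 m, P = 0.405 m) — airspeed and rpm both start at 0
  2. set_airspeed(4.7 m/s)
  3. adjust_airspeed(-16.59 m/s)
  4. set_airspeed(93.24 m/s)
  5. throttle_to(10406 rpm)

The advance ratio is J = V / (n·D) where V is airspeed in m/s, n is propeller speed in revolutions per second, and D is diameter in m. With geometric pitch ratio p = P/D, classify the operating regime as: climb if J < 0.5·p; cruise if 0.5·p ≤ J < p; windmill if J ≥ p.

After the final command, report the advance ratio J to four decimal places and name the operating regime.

J = 1.0011, regime = windmill

set_propeller: D = 0.537 m, P = 0.405 m (p = P/D = 0.754190); state ← (V=0, rpm=0)
set_airspeed(4.7): V ← 4.7 m/s
adjust_airspeed(-16.59): V ← 4.7 -16.59 = -11.89 m/s
set_airspeed(93.24): V ← 93.24 m/s
throttle_to(10406): rpm ← 10406
final state: V = 93.24 m/s, rpm = 10406 → n = rpm/60 = 173.433333 rev/s
J = V / (n·D) = 93.24 / (173.433333 × 0.537) = 1.001141
regime bands: climb J<0.3771 | cruise [0.3771, 0.7542) | windmill J≥0.7542
J = 1.0011 → windmill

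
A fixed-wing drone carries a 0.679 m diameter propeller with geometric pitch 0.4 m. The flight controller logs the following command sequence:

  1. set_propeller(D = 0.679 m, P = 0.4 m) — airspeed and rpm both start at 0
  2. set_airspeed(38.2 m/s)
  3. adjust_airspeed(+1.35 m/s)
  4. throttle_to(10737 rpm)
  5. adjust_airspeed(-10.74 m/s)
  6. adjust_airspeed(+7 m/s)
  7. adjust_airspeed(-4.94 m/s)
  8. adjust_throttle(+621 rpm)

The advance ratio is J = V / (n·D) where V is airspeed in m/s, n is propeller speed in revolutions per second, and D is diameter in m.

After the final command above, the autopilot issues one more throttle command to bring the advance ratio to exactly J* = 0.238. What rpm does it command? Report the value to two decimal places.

set_propeller: D = 0.679 m, P = 0.4 m (p = P/D = 0.589102); state ← (V=0, rpm=0)
set_airspeed(38.2): V ← 38.2 m/s
adjust_airspeed(+1.35): V ← 38.2 +1.35 = 39.55 m/s
throttle_to(10737): rpm ← 10737
adjust_airspeed(-10.74): V ← 39.55 -10.74 = 28.81 m/s
adjust_airspeed(+7): V ← 28.81 +7 = 35.81 m/s
adjust_airspeed(-4.94): V ← 35.81 -4.94 = 30.87 m/s
adjust_throttle(+621): rpm ← 10737 +621 = 11358
final state: V = 30.87 m/s, rpm = 11358 → n = rpm/60 = 189.300000 rev/s
target J* = 0.238; solve J* = V/(n·D) for n: n = V/(J*·D) = 30.87/(0.238 × 0.679) = 191.024864 rev/s
rpm = 60·n = 11461.491813

rpm = 11461.49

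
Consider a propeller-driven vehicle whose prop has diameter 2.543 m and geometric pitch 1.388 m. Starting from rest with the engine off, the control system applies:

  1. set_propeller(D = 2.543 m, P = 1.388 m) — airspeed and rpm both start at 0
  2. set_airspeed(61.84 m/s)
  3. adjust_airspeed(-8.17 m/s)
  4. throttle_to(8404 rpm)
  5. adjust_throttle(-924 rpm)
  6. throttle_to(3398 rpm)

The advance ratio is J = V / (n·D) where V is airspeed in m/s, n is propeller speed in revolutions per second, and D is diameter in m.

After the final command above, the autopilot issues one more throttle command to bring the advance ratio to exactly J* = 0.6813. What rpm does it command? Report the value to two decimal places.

set_propeller: D = 2.543 m, P = 1.388 m (p = P/D = 0.545812); state ← (V=0, rpm=0)
set_airspeed(61.84): V ← 61.84 m/s
adjust_airspeed(-8.17): V ← 61.84 -8.17 = 53.67 m/s
throttle_to(8404): rpm ← 8404
adjust_throttle(-924): rpm ← 8404 -924 = 7480
throttle_to(3398): rpm ← 3398
final state: V = 53.67 m/s, rpm = 3398 → n = rpm/60 = 56.633333 rev/s
target J* = 0.6813; solve J* = V/(n·D) for n: n = V/(J*·D) = 53.67/(0.6813 × 2.543) = 30.977534 rev/s
rpm = 60·n = 1858.652056

rpm = 1858.65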